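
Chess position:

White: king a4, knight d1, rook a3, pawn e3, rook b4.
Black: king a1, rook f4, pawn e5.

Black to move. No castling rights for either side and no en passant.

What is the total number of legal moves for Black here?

0

Black to move; king on a1.
In check: yes, from the white rook on a3.
Legal moves: none.
Count: 0.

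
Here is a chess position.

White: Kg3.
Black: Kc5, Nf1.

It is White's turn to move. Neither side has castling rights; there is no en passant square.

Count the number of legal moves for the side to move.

White to move; king on g3.
In check: yes, from the black knight on f1.
Legal moves: Kh4, Kg4, Kf4, Kh3, Kf3, Kg2, Kf2.
Count: 7.

7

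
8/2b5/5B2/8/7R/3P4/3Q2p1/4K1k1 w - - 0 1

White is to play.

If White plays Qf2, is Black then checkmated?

After Qf2: black king on g1; in check: yes, from the white queen on f2.
King squares — f1: attacked by Ke1; h1: attacked by Rh4; f2: attacked by Ke1; g2: own pawn; h2: attacked by Rh4.
Black has no legal moves → checkmate.

yes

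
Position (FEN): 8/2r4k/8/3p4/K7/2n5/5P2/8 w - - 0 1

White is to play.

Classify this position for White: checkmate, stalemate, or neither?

neither

White to move; white king on a4.
In check: yes, from the black knight on c3.
Legal moves for White: Ka5, Kb4, Kb3, Ka3.
White is in check but has 4 legal moves → neither.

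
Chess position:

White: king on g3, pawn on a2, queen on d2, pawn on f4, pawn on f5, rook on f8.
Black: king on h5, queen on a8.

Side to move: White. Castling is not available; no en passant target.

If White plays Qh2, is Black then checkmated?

After Qh2: black king on h5; in check: yes, from the white queen on h2.
King squares — g4: attacked by Kg3; h4: attacked by Qh2; g5: attacked by Pf4; g6: attacked by Pf5; h6: attacked by Qh2.
Black has no legal moves → checkmate.

yes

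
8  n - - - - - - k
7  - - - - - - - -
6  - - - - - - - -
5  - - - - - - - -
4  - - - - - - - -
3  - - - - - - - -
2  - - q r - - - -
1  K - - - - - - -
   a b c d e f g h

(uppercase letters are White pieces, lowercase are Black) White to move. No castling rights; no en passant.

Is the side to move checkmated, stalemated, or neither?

stalemate

White to move; white king on a1.
In check: no.
King squares — b1: attacked by Qc2; a2: attacked by Qc2; b2: attacked by Qc2.
Legal moves for White: none.
Not in check and no legal moves → stalemate.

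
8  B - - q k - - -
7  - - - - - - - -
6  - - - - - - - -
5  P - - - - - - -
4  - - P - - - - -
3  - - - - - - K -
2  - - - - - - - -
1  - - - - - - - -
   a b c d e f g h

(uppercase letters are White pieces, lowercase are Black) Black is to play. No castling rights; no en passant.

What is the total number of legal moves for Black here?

Black to move; king on e8.
In check: no.
Legal moves: Kf8, Kf7, Ke7, Kd7, Qc8, Qb8+, Qxa8, Qe7, Qd7, Qc7+, Qf6, Qd6+, Qb6, Qg5+, Qd5, Qxa5, Qh4+, Qd4, Qd3+, Qd2, Qd1.
Count: 21.

21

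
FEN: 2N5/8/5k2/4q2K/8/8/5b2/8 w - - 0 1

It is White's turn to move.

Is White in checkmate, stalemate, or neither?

neither

White to move; white king on h5.
In check: yes, from the black queen on e5.
Legal moves for White: Kh6, Kg4.
White is in check but has 2 legal moves → neither.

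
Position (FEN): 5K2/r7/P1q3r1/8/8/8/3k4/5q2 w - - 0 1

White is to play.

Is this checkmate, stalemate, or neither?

White to move; white king on f8.
In check: yes, from the black queen on f1.
King squares — e7: attacked by Ra7; f7: attacked by Qf1; g7: attacked by Rg6; e8: attacked by Qc6; g8: attacked by Rg6.
Legal moves for White: none.
In check with no legal moves → checkmate.

checkmate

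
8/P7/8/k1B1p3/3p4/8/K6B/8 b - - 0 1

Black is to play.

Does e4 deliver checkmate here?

After e4: white king on a2; in check: no.
White is not in check, so this cannot be checkmate.

no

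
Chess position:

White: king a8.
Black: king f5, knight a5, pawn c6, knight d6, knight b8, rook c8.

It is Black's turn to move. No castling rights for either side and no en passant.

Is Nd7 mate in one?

After Nd7: white king on a8; in check: yes, from the black rook on c8.
White has 1 legal reply: Ka7.
In check but a legal move exists → not checkmate.

no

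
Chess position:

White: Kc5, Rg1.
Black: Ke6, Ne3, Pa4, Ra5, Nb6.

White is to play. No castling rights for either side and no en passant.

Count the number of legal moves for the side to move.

4

White to move; king on c5.
In check: yes, from the black rook on a5.
Legal moves: Kc6, Kxb6, Kd4, Kb4.
Count: 4.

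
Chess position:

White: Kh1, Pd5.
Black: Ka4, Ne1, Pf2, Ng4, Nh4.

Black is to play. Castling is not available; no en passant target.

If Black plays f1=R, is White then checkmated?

After f1=R: white king on h1; in check: yes, from the black rook on f1.
King squares — g1: attacked by Rf1; g2: attacked by Ne1; h2: attacked by Ng4.
White has no legal moves → checkmate.

yes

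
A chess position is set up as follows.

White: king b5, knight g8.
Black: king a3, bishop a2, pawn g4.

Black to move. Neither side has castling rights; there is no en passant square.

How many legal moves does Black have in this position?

10

Black to move; king on a3.
In check: no.
Legal moves: Kb3, Kb2, Bxg8, Bf7, Be6, Bd5, Bc4+, Bb3, Bb1, g3.
Count: 10.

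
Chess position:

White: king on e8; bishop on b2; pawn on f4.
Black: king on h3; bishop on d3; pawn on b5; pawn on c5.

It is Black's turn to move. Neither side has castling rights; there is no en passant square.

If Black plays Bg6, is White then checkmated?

no

After Bg6: white king on e8; in check: yes, from the black bishop on g6.
White has 4 legal replies: Kf8, Kd8, Ke7, Kd7.
In check but a legal move exists → not checkmate.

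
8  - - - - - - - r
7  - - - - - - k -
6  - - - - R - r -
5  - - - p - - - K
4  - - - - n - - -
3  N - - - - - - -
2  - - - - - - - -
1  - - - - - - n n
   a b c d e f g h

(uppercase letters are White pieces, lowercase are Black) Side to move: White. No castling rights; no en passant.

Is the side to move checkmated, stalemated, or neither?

checkmate

White to move; white king on h5.
In check: yes, from the black rook on h8.
King squares — g4: attacked by Rg6; h4: attacked by Rh8; g5: attacked by Ne4; g6: attacked by Kg7; h6: attacked by Rg6.
Legal moves for White: none.
In check with no legal moves → checkmate.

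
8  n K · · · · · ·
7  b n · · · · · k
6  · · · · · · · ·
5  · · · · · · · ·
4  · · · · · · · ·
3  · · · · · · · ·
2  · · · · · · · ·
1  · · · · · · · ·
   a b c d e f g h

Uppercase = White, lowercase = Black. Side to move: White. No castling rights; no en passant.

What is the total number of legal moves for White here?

4

White to move; king on b8.
In check: yes, from the black bishop on a7.
Legal moves: Kc8, Kxa8, Kxb7, Kxa7.
Count: 4.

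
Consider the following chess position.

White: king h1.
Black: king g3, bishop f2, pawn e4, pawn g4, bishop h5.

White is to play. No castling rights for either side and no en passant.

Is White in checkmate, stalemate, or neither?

stalemate

White to move; white king on h1.
In check: no.
King squares — g1: attacked by Bf2; g2: attacked by Kg3; h2: attacked by Kg3.
Legal moves for White: none.
Not in check and no legal moves → stalemate.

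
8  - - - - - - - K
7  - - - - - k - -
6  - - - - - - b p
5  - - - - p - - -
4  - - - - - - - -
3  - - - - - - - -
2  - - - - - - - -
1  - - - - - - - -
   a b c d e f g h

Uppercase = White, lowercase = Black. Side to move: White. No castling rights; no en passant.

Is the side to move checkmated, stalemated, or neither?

stalemate

White to move; white king on h8.
In check: no.
King squares — g7: attacked by Kf7; h7: attacked by Bg6; g8: attacked by Kf7.
Legal moves for White: none.
Not in check and no legal moves → stalemate.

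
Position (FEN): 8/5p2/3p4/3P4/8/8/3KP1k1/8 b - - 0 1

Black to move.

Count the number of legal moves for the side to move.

Black to move; king on g2.
In check: no.
Legal moves: Kh3, Kg3, Kh2, Kf2, Kh1, Kg1, Kf1, f6, f5.
Count: 9.

9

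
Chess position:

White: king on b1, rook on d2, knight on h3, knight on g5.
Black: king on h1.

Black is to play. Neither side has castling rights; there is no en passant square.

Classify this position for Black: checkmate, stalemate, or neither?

Black to move; black king on h1.
In check: no.
King squares — g1: attacked by Nh3; g2: attacked by Rd2; h2: attacked by Rd2.
Legal moves for Black: none.
Not in check and no legal moves → stalemate.

stalemate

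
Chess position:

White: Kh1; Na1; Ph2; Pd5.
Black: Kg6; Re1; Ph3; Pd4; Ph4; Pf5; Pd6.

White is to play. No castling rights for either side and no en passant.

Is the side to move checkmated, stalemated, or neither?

White to move; white king on h1.
In check: yes, from the black rook on e1.
King squares — g1: attacked by Re1; g2: attacked by Ph3; h2: own pawn.
Legal moves for White: none.
In check with no legal moves → checkmate.

checkmate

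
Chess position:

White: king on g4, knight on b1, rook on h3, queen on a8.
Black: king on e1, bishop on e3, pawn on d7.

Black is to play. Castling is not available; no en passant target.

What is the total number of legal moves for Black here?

Black to move; king on e1.
In check: no.
Legal moves: Ba7, Bh6, Bb6, Bg5, Bc5, Bf4, Bd4, Bf2, Bd2, Bg1, Bc1, Kf2, Ke2, Kf1, Kd1, d6, d5.
Count: 17.

17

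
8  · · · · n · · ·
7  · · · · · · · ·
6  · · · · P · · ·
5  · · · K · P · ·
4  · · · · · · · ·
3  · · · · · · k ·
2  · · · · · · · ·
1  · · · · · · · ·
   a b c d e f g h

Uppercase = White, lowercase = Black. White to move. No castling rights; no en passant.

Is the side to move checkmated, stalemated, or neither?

neither

White to move; white king on d5.
In check: no.
Legal moves for White: Kc6, Ke5, Kc5, Ke4, Kd4, Kc4, e7, f6.
White has 8 legal moves and is not in check → neither.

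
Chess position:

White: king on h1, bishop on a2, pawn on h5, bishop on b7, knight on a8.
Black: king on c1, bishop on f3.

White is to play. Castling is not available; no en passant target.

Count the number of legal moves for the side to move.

White to move; king on h1.
In check: yes, from the black bishop on f3.
Legal moves: Kh2, Kg1, Bxf3.
Count: 3.

3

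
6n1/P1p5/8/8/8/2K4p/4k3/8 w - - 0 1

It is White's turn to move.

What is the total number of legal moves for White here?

White to move; king on c3.
In check: no.
Legal moves: Kd4, Kc4, Kb4, Kb3, Kc2, Kb2, a8=Q, a8=R, a8=B, a8=N.
Count: 10.

10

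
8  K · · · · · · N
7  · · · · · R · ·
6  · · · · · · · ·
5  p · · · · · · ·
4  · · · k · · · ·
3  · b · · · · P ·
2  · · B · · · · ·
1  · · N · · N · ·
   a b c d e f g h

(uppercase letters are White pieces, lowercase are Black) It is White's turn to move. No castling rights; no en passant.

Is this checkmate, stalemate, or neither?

White to move; white king on a8.
In check: no.
Legal moves for White include: Ng6, Kb8, Kb7, Ka7, Rf8, Rh7, Rg7, Re7, Rd7+, Rc7, Rb7, Ra7, Rf6, Rf5, Rf4+, Rf3, Rf2, Bh7, ... (list truncated; more exist).
White has legal moves and is not in check → neither.

neither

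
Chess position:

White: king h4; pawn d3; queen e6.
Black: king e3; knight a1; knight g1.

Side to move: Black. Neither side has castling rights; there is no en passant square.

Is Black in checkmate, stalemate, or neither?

neither

Black to move; black king on e3.
In check: yes, from the white queen on e6.
Legal moves for Black: Kf4, Kd4, Kf3, Kxd3, Kf2, Kd2.
Black is in check but has 6 legal moves → neither.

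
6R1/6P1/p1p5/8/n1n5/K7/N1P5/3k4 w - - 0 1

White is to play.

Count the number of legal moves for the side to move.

White to move; king on a3.
In check: yes, from the black knight on c4.
Legal moves: Kb4, Kxa4, Kb3.
Count: 3.

3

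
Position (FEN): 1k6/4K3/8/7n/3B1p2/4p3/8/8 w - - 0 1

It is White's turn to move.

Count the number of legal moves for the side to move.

White to move; king on e7.
In check: no.
Legal moves: Kf8, Ke8, Kd8, Kf7, Kd7, Ke6, Kd6, Bh8, Bg7, Ba7+, Bf6, Bb6, Be5+, Bc5, Bxe3, Bc3, Bb2, Ba1.
Count: 18.

18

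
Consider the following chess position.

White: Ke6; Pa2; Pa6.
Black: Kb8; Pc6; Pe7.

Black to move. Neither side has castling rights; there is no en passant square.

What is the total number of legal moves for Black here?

5

Black to move; king on b8.
In check: no.
Legal moves: Kc8, Ka8, Kc7, Ka7, c5.
Count: 5.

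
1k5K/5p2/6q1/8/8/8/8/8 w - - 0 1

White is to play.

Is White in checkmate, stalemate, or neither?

stalemate

White to move; white king on h8.
In check: no.
King squares — g7: attacked by Qg6; h7: attacked by Qg6; g8: attacked by Qg6.
Legal moves for White: none.
Not in check and no legal moves → stalemate.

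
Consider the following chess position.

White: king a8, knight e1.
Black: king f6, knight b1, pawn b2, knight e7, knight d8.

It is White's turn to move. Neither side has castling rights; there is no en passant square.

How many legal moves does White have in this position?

White to move; king on a8.
In check: no.
Legal moves: Kb8, Ka7, Nf3, Nd3, Ng2, Nc2.
Count: 6.

6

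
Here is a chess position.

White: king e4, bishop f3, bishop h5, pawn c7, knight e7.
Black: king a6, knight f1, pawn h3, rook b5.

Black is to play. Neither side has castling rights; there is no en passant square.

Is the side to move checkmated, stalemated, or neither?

Black to move; black king on a6.
In check: no.
Legal moves for Black include: Kb7, Ka7, Kb6, Ka5, Rb8, Rb7, Rb6, Rxh5, Rg5, Rf5, Re5+, Rd5, Rc5, Ra5, Rb4+, Rb3, Rb2, Rb1, ... (list truncated; more exist).
Black has legal moves and is not in check → neither.

neither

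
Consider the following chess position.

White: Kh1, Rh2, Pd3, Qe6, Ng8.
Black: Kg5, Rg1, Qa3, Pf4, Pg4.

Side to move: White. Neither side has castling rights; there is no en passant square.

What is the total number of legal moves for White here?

1

White to move; king on h1.
In check: yes, from the black rook on g1.
Legal moves: Kxg1.
Count: 1.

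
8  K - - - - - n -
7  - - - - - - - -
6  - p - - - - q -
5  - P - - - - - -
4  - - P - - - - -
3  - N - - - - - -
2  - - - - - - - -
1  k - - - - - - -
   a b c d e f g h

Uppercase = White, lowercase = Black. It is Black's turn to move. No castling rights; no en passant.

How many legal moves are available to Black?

3

Black to move; king on a1.
In check: yes, from the white knight on b3.
Legal moves: Kb2, Ka2, Kb1.
Count: 3.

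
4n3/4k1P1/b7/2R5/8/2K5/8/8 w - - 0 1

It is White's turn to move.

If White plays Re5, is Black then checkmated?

After Re5: black king on e7; in check: yes, from the white rook on e5.
Black has 5 legal replies: Kd8, Kf7, Kd7, Kf6, Kd6.
In check but a legal move exists → not checkmate.

no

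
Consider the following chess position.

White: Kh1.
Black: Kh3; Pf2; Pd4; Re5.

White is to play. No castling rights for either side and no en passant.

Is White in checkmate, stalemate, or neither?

White to move; white king on h1.
In check: no.
King squares — g1: attacked by Pf2; g2: attacked by Kh3; h2: attacked by Kh3.
Legal moves for White: none.
Not in check and no legal moves → stalemate.

stalemate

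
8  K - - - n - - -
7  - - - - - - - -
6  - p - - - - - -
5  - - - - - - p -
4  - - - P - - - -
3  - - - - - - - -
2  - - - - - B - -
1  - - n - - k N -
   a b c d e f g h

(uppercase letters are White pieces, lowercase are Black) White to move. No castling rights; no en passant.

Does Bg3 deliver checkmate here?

After Bg3: black king on f1; in check: no.
Black is not in check, so this cannot be checkmate.

no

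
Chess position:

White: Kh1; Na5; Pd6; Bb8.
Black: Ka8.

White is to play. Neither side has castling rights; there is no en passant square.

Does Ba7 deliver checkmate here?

no

After Ba7: black king on a8; in check: no.
Black is not in check, so this cannot be checkmate.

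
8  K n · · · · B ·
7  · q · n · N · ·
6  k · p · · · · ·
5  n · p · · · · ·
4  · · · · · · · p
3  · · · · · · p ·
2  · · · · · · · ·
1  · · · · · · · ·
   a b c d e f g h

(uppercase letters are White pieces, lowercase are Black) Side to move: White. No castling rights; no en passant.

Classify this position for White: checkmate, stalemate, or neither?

checkmate

White to move; white king on a8.
In check: yes, from the black queen on b7.
King squares — a7: attacked by Ka6; b7: attacked by Na5; b8: attacked by Qb7.
Legal moves for White: none.
In check with no legal moves → checkmate.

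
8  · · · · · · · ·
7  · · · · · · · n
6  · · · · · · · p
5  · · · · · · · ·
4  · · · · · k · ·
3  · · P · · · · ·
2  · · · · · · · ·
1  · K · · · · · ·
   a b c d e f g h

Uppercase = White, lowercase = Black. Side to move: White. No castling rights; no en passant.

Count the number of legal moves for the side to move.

White to move; king on b1.
In check: no.
Legal moves: Kc2, Kb2, Ka2, Kc1, Ka1, c4.
Count: 6.

6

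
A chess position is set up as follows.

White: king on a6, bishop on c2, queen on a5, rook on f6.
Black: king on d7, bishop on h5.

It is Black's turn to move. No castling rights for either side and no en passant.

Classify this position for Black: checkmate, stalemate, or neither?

neither

Black to move; black king on d7.
In check: no.
Legal moves for Black: Ke8, Kc8, Ke7, Be8, Bf7, Bg6, Bg4, Bf3, Be2+, Bd1.
Black has 10 legal moves and is not in check → neither.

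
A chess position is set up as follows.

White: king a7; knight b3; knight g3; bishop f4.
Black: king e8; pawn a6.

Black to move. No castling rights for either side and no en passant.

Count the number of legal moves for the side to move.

Black to move; king on e8.
In check: no.
Legal moves: Kf8, Kd8, Kf7, Ke7, Kd7, a5.
Count: 6.

6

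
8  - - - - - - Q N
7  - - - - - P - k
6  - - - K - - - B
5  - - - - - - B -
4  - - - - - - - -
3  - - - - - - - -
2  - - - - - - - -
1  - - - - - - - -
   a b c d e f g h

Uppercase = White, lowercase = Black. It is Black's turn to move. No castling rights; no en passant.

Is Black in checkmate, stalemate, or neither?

checkmate

Black to move; black king on h7.
In check: yes, from the white queen on g8.
King squares — g6: attacked by Qg8; h6: attacked by Bg5; g7: attacked by Bh6; g8: attacked by Pf7; h8: attacked by Qg8.
Legal moves for Black: none.
In check with no legal moves → checkmate.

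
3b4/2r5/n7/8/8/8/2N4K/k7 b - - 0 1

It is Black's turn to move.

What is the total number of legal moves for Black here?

4

Black to move; king on a1.
In check: yes, from the white knight on c2.
Legal moves: Kb2, Ka2, Kb1, Rxc2+.
Count: 4.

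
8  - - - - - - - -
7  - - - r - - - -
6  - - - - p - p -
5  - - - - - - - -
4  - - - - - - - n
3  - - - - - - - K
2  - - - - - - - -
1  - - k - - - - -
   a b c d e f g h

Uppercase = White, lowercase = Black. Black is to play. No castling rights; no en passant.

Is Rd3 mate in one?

After Rd3: white king on h3; in check: yes, from the black rook on d3.
White has 3 legal replies: Kxh4, Kg4, Kh2.
In check but a legal move exists → not checkmate.

no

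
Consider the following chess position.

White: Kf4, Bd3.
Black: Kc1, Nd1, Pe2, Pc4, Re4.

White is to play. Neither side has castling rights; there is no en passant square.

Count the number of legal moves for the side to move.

White to move; king on f4.
In check: yes, from the black rook on e4.
Legal moves: Kg5, Kf5, Kxe4, Kg3, Kf3, Bxe4.
Count: 6.

6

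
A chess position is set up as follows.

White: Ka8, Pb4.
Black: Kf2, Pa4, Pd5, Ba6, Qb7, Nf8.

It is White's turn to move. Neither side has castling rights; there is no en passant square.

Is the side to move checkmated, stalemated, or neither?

checkmate

White to move; white king on a8.
In check: yes, from the black queen on b7.
King squares — a7: attacked by Qb7; b7: attacked by Ba6; b8: attacked by Qb7.
Legal moves for White: none.
In check with no legal moves → checkmate.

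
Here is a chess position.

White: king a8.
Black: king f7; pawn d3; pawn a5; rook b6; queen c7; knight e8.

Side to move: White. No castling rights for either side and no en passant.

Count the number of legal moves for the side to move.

0

White to move; king on a8.
In check: no.
Legal moves: none.
Count: 0.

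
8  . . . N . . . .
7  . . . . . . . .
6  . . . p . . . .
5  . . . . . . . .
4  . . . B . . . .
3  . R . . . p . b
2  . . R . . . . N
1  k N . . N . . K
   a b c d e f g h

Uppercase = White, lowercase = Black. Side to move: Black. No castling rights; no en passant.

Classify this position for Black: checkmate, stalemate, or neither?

checkmate

Black to move; black king on a1.
In check: yes, from the white bishop on d4.
King squares — b1: attacked by Rb3; a2: attacked by Rc2; b2: attacked by Rc2.
Legal moves for Black: none.
In check with no legal moves → checkmate.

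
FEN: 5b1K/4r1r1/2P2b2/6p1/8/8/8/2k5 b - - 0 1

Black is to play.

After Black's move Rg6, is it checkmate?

After Rg6: white king on h8; in check: yes, from the black bishop on f6.
King squares — g7: attacked by Bf6; h7: attacked by Re7; g8: attacked by Rg6.
White has no legal moves → checkmate.

yes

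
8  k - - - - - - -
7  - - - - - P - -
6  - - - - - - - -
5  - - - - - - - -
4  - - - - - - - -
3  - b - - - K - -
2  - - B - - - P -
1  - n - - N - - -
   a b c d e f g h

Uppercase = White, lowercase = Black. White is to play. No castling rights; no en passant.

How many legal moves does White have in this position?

22

White to move; king on f3.
In check: no.
Legal moves: Kg4, Kf4, Ke4, Kg3, Ke3, Kf2, Ke2, Bh7, Bg6, Bf5, Be4+, Bd3, Bxb3, Bd1, Bxb1, Nd3, f8=Q+, f8=R+, f8=B, f8=N, g3, g4.
Count: 22.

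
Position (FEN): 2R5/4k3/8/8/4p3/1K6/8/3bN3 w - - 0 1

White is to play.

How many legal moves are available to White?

8

White to move; king on b3.
In check: yes, from the black bishop on d1.
Legal moves: Kc4, Kb4, Kc3, Ka3, Kb2, Ka2, Rc2, Nc2.
Count: 8.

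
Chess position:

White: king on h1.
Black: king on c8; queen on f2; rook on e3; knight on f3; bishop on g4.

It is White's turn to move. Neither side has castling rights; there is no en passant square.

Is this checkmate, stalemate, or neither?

White to move; white king on h1.
In check: no.
King squares — g1: attacked by Qf2; g2: attacked by Qf2; h2: attacked by Qf2.
Legal moves for White: none.
Not in check and no legal moves → stalemate.

stalemate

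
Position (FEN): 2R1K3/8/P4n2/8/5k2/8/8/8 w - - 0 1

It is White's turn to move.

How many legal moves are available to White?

4

White to move; king on e8.
In check: yes, from the black knight on f6.
Legal moves: Kf8, Kd8, Kf7, Ke7.
Count: 4.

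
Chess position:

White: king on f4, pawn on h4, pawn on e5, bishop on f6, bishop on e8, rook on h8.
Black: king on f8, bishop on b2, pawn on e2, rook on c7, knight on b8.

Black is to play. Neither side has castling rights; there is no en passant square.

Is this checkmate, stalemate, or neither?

checkmate

Black to move; black king on f8.
In check: yes, from the white rook on h8.
King squares — e7: attacked by Bf6; f7: attacked by Be8; g7: attacked by Bf6; e8: attacked by Rh8; g8: attacked by Rh8.
Legal moves for Black: none.
In check with no legal moves → checkmate.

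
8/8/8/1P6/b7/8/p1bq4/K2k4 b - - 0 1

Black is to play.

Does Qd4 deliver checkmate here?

After Qd4: white king on a1; in check: yes, from the black queen on d4.
White has 1 legal reply: Kxa2.
In check but a legal move exists → not checkmate.

no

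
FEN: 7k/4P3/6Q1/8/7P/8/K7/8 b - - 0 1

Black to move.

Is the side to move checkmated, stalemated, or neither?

Black to move; black king on h8.
In check: no.
King squares — g7: attacked by Qg6; h7: attacked by Qg6; g8: attacked by Qg6.
Legal moves for Black: none.
Not in check and no legal moves → stalemate.

stalemate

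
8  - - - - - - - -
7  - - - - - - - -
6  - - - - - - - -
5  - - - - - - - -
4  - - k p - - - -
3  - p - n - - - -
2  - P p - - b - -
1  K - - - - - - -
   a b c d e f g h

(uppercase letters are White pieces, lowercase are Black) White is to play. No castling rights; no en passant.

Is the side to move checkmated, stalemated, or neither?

White to move; white king on a1.
In check: no.
King squares — b1: attacked by Pc2; a2: attacked by Pb3; b2: own pawn.
Legal moves for White: none.
Not in check and no legal moves → stalemate.

stalemate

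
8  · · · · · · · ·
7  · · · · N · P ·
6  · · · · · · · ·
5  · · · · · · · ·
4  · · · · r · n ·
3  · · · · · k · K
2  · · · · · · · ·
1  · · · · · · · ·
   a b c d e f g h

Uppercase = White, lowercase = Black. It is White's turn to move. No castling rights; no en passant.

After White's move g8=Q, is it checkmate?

After g8=Q: black king on f3; in check: no.
Black is not in check, so this cannot be checkmate.

no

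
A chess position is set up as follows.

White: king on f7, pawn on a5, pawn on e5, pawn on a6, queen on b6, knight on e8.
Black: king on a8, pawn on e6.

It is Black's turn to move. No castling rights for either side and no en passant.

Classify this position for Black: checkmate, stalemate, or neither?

stalemate

Black to move; black king on a8.
In check: no.
King squares — a7: attacked by Qb6; b7: attacked by Pa6; b8: attacked by Qb6.
Legal moves for Black: none.
Not in check and no legal moves → stalemate.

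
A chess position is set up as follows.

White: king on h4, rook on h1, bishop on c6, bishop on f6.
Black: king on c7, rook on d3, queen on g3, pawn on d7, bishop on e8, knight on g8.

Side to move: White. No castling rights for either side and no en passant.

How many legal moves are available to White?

0

White to move; king on h4.
In check: yes, from the black queen on g3.
Legal moves: none.
Count: 0.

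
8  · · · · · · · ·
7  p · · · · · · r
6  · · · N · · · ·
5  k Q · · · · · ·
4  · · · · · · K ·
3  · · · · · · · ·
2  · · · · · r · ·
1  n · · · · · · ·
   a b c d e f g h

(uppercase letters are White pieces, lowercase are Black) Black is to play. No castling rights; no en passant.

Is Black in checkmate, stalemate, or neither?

checkmate

Black to move; black king on a5.
In check: yes, from the white queen on b5.
King squares — a4: attacked by Qb5; b4: attacked by Qb5; b5: attacked by Nd6; a6: attacked by Qb5; b6: attacked by Qb5.
Legal moves for Black: none.
In check with no legal moves → checkmate.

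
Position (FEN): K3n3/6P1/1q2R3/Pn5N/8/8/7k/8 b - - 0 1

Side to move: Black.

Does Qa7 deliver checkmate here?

yes

After Qa7: white king on a8; in check: yes, from the black queen on a7.
King squares — a7: attacked by Nb5; b7: attacked by Qa7; b8: attacked by Qa7.
White has no legal moves → checkmate.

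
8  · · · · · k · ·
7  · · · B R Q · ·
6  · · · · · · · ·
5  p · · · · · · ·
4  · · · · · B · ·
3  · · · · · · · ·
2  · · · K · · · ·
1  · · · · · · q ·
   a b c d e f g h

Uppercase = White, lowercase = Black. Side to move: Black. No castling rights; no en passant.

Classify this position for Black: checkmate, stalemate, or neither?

Black to move; black king on f8.
In check: yes, from the white queen on f7.
King squares — e7: attacked by Qf7; f7: attacked by Re7; g7: attacked by Qf7; e8: attacked by Bd7; g8: attacked by Qf7.
Legal moves for Black: none.
In check with no legal moves → checkmate.

checkmate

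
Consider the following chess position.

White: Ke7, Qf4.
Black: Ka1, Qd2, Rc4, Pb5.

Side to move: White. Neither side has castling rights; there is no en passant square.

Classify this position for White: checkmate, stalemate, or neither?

White to move; white king on e7.
In check: no.
Legal moves for White include: Kf8, Ke8, Kf7, Kf6, Ke6, Qf8, Qb8, Qf7, Qc7, Qh6, Qf6+, Qd6, Qg5, Qf5, Qe5+, Qh4, Qg4, Qe4, ... (list truncated; more exist).
White has legal moves and is not in check → neither.

neither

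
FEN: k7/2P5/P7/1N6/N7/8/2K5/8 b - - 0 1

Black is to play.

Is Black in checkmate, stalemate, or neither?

Black to move; black king on a8.
In check: no.
King squares — a7: attacked by Nb5; b7: attacked by Pa6; b8: attacked by Pc7.
Legal moves for Black: none.
Not in check and no legal moves → stalemate.

stalemate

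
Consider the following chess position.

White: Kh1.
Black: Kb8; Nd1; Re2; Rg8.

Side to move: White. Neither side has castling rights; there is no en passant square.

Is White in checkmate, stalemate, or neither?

White to move; white king on h1.
In check: no.
King squares — g1: attacked by Rg8; g2: attacked by Re2; h2: attacked by Re2.
Legal moves for White: none.
Not in check and no legal moves → stalemate.

stalemate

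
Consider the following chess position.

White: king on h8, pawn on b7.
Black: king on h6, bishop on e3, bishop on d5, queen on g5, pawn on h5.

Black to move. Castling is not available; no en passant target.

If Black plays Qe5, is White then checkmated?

yes

After Qe5: white king on h8; in check: yes, from the black queen on e5.
King squares — g7: attacked by Qe5; h7: attacked by Kh6; g8: attacked by Bd5.
White has no legal moves → checkmate.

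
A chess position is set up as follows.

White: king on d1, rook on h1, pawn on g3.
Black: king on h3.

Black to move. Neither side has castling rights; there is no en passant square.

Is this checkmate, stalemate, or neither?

Black to move; black king on h3.
In check: yes, from the white rook on h1.
Legal moves for Black: Kg4, Kxg3, Kg2.
Black is in check but has 3 legal moves → neither.

neither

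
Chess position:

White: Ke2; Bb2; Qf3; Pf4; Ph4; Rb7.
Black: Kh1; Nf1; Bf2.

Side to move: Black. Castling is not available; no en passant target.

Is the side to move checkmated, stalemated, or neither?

Black to move; black king on h1.
In check: yes, from the white queen on f3.
Legal moves for Black: Kh2, Kg1.
Black is in check but has 2 legal moves → neither.

neither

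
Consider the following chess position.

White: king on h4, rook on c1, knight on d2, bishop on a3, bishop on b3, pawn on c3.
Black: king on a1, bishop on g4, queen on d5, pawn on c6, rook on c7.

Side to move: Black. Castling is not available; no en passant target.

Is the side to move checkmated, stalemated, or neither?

checkmate

Black to move; black king on a1.
In check: yes, from the white rook on c1.
King squares — b1: attacked by Rc1; a2: attacked by Bb3; b2: attacked by Ba3.
Legal moves for Black: none.
In check with no legal moves → checkmate.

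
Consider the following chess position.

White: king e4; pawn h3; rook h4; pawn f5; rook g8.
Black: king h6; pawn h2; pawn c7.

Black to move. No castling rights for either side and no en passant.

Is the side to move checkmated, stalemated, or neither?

Black to move; black king on h6.
In check: yes, from the white rook on h4.
King squares — g5: attacked by Rg8; h5: attacked by Rh4; g6: attacked by Pf5; g7: attacked by Rg8; h7: attacked by Rh4.
Legal moves for Black: none.
In check with no legal moves → checkmate.

checkmate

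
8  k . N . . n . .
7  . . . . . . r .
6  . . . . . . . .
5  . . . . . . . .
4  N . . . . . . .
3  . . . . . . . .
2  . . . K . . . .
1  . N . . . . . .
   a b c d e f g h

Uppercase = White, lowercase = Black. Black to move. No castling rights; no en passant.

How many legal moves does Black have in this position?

20

Black to move; king on a8.
In check: no.
Legal moves: Nh7, Nd7, Ng6, Ne6, Kb8, Kb7, Rg8, Rh7, Rf7, Re7, Rd7+, Rc7, Rb7, Ra7, Rg6, Rg5, Rg4, Rg3, Rg2+, Rg1.
Count: 20.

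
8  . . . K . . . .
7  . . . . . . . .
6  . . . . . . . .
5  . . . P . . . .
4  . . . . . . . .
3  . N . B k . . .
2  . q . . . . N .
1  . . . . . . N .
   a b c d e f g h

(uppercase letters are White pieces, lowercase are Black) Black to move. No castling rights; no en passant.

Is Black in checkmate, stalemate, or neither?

Black to move; black king on e3.
In check: yes, from the white knight on g2.
King squares — d2: attacked by Nb3; e2: attacked by Ng1; f2: available; d3: available; f3: attacked by Ng1; d4: attacked by Nb3; e4: attacked by Bd3; f4: attacked by Ng2.
Legal moves for Black: Kxd3, Kf2, Qxg2.
Black is in check but has 3 legal moves → neither.

neither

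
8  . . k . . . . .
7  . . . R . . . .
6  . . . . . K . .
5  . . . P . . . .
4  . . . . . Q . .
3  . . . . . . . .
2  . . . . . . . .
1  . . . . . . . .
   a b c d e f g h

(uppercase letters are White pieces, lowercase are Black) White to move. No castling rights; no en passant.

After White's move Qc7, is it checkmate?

After Qc7: black king on c8; in check: yes, from the white queen on c7.
King squares — b7: attacked by Qc7; c7: attacked by Rd7; d7: attacked by Qc7; b8: attacked by Qc7; d8: attacked by Qc7.
Black has no legal moves → checkmate.

yes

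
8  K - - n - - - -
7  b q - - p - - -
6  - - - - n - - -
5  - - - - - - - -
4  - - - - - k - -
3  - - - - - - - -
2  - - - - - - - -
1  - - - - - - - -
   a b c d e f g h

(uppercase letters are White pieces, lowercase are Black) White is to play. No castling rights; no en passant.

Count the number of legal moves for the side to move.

0

White to move; king on a8.
In check: yes, from the black queen on b7.
Legal moves: none.
Count: 0.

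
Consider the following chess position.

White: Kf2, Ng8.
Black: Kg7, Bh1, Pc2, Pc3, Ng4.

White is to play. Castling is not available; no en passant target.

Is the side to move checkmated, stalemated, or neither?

neither

White to move; white king on f2.
In check: yes, from the black knight on g4.
King squares — e1: available; f1: available; g1: available; e2: available; g2: attacked by Bh1; e3: attacked by Ng4; f3: attacked by Bh1; g3: available.
Legal moves for White: Kg3, Ke2, Kg1, Kf1, Ke1.
White is in check but has 5 legal moves → neither.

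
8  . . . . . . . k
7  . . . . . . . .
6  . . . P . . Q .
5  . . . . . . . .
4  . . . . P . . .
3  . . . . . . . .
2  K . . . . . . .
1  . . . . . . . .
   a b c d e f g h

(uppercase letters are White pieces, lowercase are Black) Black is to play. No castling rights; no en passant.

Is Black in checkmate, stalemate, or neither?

stalemate

Black to move; black king on h8.
In check: no.
King squares — g7: attacked by Qg6; h7: attacked by Qg6; g8: attacked by Qg6.
Legal moves for Black: none.
Not in check and no legal moves → stalemate.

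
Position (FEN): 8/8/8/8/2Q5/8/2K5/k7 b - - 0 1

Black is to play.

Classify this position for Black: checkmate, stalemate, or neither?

Black to move; black king on a1.
In check: no.
King squares — b1: attacked by Kc2; a2: attacked by Qc4; b2: attacked by Kc2.
Legal moves for Black: none.
Not in check and no legal moves → stalemate.

stalemate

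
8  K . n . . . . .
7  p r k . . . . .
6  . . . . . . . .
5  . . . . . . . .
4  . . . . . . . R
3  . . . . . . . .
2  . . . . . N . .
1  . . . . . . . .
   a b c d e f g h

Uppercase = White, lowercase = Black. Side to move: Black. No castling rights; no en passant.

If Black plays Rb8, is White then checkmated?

After Rb8: white king on a8; in check: yes, from the black rook on b8.
King squares — a7: attacked by Nc8; b7: attacked by Kc7; b8: attacked by Kc7.
White has no legal moves → checkmate.

yes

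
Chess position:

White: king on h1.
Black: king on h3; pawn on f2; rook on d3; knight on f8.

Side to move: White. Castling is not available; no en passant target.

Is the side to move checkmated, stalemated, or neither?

White to move; white king on h1.
In check: no.
King squares — g1: attacked by Pf2; g2: attacked by Kh3; h2: attacked by Kh3.
Legal moves for White: none.
Not in check and no legal moves → stalemate.

stalemate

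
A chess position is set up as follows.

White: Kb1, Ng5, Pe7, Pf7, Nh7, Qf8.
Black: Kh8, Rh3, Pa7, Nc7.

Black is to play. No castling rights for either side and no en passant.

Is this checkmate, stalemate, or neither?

checkmate

Black to move; black king on h8.
In check: yes, from the white queen on f8.
King squares — g7: attacked by Qf8; h7: attacked by Ng5; g8: attacked by Pf7.
Legal moves for Black: none.
In check with no legal moves → checkmate.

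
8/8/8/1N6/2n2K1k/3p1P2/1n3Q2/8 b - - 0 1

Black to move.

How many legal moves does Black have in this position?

2

Black to move; king on h4.
In check: yes, from the white queen on f2.
Legal moves: Kh5, Kh3.
Count: 2.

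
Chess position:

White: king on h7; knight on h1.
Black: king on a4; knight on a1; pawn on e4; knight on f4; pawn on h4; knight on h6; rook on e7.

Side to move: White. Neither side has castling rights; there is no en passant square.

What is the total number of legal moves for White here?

2

White to move; king on h7.
In check: yes, from the black rook on e7.
Legal moves: Kh8, Kxh6.
Count: 2.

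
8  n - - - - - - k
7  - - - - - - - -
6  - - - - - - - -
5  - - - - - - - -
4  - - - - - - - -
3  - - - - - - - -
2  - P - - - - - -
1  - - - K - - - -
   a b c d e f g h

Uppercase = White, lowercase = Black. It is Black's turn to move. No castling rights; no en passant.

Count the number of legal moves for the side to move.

Black to move; king on h8.
In check: no.
Legal moves: Kg8, Kh7, Kg7, Nc7, Nb6.
Count: 5.

5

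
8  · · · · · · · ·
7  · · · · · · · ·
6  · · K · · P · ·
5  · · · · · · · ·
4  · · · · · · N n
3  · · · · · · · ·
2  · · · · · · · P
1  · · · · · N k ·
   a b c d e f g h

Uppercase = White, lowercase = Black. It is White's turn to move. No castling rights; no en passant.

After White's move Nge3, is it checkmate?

no

After Nge3: black king on g1; in check: no.
Black is not in check, so this cannot be checkmate.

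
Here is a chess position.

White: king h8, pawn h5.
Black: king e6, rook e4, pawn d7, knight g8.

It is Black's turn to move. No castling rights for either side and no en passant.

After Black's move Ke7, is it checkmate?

After Ke7: white king on h8; in check: no.
White is not in check, so this cannot be checkmate.

no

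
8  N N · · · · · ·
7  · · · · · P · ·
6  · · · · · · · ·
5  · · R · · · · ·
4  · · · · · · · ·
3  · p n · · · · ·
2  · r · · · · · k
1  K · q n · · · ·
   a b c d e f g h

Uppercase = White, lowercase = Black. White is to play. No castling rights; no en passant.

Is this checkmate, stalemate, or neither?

checkmate

White to move; white king on a1.
In check: yes, from the black queen on c1.
King squares — b1: attacked by Qc1; a2: attacked by Rb2; b2: attacked by Qc1.
Legal moves for White: none.
In check with no legal moves → checkmate.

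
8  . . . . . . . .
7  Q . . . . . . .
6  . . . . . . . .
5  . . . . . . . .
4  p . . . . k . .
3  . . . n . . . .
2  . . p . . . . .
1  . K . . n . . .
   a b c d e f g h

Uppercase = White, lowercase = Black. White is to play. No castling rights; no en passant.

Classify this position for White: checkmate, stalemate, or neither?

neither

White to move; white king on b1.
In check: yes, from the black pawn on c2.
King squares — a1: available; c1: attacked by Nd3; a2: available; b2: attacked by Nd3; c2: attacked by Ne1.
Legal moves for White: Ka2, Ka1.
White is in check but has 2 legal moves → neither.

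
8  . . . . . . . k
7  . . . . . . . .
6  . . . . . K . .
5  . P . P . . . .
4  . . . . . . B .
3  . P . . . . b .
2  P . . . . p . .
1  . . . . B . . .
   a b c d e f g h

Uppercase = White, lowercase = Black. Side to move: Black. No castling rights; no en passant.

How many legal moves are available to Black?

17

Black to move; king on h8.
In check: no.
Legal moves: Kg8, Kh7, Bb8, Bc7, Bd6, Be5+, Bh4+, Bf4, Bh2, fxe1=Q, fxe1=R, fxe1=B, fxe1=N, f1=Q+, f1=R+, f1=B, f1=N.
Count: 17.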